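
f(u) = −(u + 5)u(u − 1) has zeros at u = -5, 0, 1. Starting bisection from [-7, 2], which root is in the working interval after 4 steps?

-5

m = -2.5, f(m) = -21.875 (−); new bracket [-7, -2.5]
m = -4.75, f(m) = -6.828125 (−); new bracket [-7, -4.75]
m = -5.875, f(m) = 35.341797 (+); new bracket [-5.875, -4.75]
m = -5.3125, f(m) = 10.4797 (+); new bracket [-5.3125, -4.75]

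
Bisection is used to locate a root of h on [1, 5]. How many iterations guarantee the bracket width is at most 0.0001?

Width after n steps is 4/2^n. Need 2^n ≥ 4/0.0001 = 40000.
2^15 = 32768 < 40000 ≤ 2^16 = 65536, so n = 16.

16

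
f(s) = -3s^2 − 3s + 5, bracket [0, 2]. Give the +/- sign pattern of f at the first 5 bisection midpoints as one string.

-+++-

m = 1, f(m) = -1 (−); new bracket [0, 1]
m = 0.5, f(m) = 2.75 (+); new bracket [0.5, 1]
m = 0.75, f(m) = 1.0625 (+); new bracket [0.75, 1]
m = 0.875, f(m) = 0.0781 (+); new bracket [0.875, 1]
m = 0.9375, f(m) = -0.4492 (−); new bracket [0.875, 0.9375]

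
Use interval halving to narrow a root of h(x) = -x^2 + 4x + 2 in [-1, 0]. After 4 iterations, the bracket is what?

h(-0.5) = -0.25 < 0, so the root lies in [-0.5, 0]
h(-0.25) = 0.9375 > 0, so the root lies in [-0.5, -0.25]
h(-0.375) = 0.359375 > 0, so the root lies in [-0.5, -0.375]
h(-0.4375) = 0.0586 > 0, so the root lies in [-0.5, -0.4375]

[-0.5, -0.4375]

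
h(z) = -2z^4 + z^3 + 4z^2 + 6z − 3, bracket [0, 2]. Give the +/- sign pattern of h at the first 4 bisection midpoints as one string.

h(1) = 6 > 0, so the root lies in [0, 1]
h(0.5) = 1 > 0, so the root lies in [0, 0.5]
h(0.25) = -1.242188 < 0, so the root lies in [0.25, 0.5]
h(0.375) = -0.1743 < 0, so the root lies in [0.375, 0.5]

++--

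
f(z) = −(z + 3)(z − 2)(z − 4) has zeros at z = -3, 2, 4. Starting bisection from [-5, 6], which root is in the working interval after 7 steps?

-3

midpoint 0.5: f = -18.375 < 0 → [-5, 0.5]
midpoint -2.25: f = -19.921875 < 0 → [-5, -2.25]
midpoint -3.625: f = 26.806641 > 0 → [-3.625, -2.25]
midpoint -2.9375: f = -2.1409 < 0 → [-3.625, -2.9375]
midpoint -3.28125: f = 10.8152 > 0 → [-3.28125, -2.9375]
midpoint -3.109375: f = 3.973 > 0 → [-3.109375, -2.9375]
midpoint -3.0234375: f = 0.8269 > 0 → [-3.0234375, -2.9375]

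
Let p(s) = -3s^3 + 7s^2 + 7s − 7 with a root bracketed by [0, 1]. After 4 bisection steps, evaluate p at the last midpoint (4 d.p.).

m = 0.5, p(m) = -2.125 (−); new bracket [0.5, 1]
m = 0.75, p(m) = 0.921875 (+); new bracket [0.5, 0.75]
m = 0.625, p(m) = -0.623047 (−); new bracket [0.625, 0.75]
m = 0.6875, p(m) = 0.1462 (+); new bracket [0.625, 0.6875]

0.1462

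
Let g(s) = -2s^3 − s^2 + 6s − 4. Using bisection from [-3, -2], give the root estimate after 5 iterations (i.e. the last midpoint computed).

s = -2.5 gives g = 6, positive; keep [-2.5, -2]
s = -2.25 gives g = 0.21875, positive; keep [-2.25, -2]
s = -2.125 gives g = -2.074219, negative; keep [-2.25, -2.125]
s = -2.1875 gives g = -0.9751, negative; keep [-2.25, -2.1875]
s = -2.21875 gives g = -0.3902, negative; keep [-2.25, -2.21875]

-2.21875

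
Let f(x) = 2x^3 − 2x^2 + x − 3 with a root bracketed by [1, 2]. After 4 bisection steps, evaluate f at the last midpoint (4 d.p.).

m = 1.5, f(m) = 0.75 (+); new bracket [1, 1.5]
m = 1.25, f(m) = -0.96875 (−); new bracket [1.25, 1.5]
m = 1.375, f(m) = -0.207031 (−); new bracket [1.375, 1.5]
m = 1.4375, f(m) = 0.2456 (+); new bracket [1.375, 1.4375]

0.2456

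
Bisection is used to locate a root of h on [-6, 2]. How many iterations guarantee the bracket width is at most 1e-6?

Width after n steps is 8/2^n. Need 2^n ≥ 8/1e-6 = 8000000.
2^22 = 4194304 < 8000000 ≤ 2^23 = 8388608, so n = 23.

23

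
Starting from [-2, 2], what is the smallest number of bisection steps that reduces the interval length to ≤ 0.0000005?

23

Width after n steps is 4/2^n. Need 2^n ≥ 4/0.0000005 = 8000000.
2^22 = 4194304 < 8000000 ≤ 2^23 = 8388608, so n = 23.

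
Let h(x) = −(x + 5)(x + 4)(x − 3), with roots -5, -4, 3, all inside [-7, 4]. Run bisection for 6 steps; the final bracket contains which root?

3

m = -1.5, h(m) = 39.375 (+); new bracket [-1.5, 4]
m = 1.25, h(m) = 57.421875 (+); new bracket [1.25, 4]
m = 2.625, h(m) = 18.943359 (+); new bracket [2.625, 4]
m = 3.3125, h(m) = -18.9954 (−); new bracket [2.625, 3.3125]
m = 2.96875, h(m) = 1.7354 (+); new bracket [2.96875, 3.3125]
m = 3.140625, h(m) = -8.1744 (−); new bracket [2.96875, 3.140625]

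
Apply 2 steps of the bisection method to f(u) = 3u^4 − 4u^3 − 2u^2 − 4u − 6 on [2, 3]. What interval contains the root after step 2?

midpoint 2.5: f = 26.1875 > 0 → [2, 2.5]
midpoint 2.25: f = 6.199219 > 0 → [2, 2.25]

[2, 2.25]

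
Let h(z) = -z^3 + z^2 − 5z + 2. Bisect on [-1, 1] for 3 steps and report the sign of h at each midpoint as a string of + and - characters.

+-+

m = 0, h(m) = 2 (+); new bracket [0, 1]
m = 0.5, h(m) = -0.375 (−); new bracket [0, 0.5]
m = 0.25, h(m) = 0.796875 (+); new bracket [0.25, 0.5]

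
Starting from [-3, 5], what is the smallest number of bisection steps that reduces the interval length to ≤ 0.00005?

18

Width after n steps is 8/2^n. Need 2^n ≥ 8/0.00005 = 160000.
2^17 = 131072 < 160000 ≤ 2^18 = 262144, so n = 18.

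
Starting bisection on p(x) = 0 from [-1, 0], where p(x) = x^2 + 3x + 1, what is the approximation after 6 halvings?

x = -0.5 gives p = -0.25, negative; keep [-0.5, 0]
x = -0.25 gives p = 0.3125, positive; keep [-0.5, -0.25]
x = -0.375 gives p = 0.015625, positive; keep [-0.5, -0.375]
x = -0.4375 gives p = -0.1211, negative; keep [-0.4375, -0.375]
x = -0.40625 gives p = -0.0537, negative; keep [-0.40625, -0.375]
x = -0.390625 gives p = -0.0193, negative; keep [-0.390625, -0.375]

-0.390625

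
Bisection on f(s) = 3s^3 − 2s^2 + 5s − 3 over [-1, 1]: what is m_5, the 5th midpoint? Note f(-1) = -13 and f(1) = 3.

s = 0 gives f = -3, negative; keep [0, 1]
s = 0.5 gives f = -0.625, negative; keep [0.5, 1]
s = 0.75 gives f = 0.890625, positive; keep [0.5, 0.75]
s = 0.625 gives f = 0.0762, positive; keep [0.5, 0.625]
s = 0.5625 gives f = -0.2864, negative; keep [0.5625, 0.625]

0.5625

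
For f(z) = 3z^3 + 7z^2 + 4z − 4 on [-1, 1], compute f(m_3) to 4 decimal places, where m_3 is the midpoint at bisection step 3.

-2.5156

m = 0, f(m) = -4 (−); new bracket [0, 1]
m = 0.5, f(m) = 0.125 (+); new bracket [0, 0.5]
m = 0.25, f(m) = -2.515625 (−); new bracket [0.25, 0.5]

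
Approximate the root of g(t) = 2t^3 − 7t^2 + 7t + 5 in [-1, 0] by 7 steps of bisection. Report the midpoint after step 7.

t = -0.5 gives g = -0.5, negative; keep [-0.5, 0]
t = -0.25 gives g = 2.78125, positive; keep [-0.5, -0.25]
t = -0.375 gives g = 1.285156, positive; keep [-0.5, -0.375]
t = -0.4375 gives g = 0.4302, positive; keep [-0.5, -0.4375]
t = -0.46875 gives g = -0.0253, negative; keep [-0.46875, -0.4375]
t = -0.453125 gives g = 0.2048, positive; keep [-0.46875, -0.453125]
t = -0.4609375 gives g = 0.0903, positive; keep [-0.46875, -0.4609375]

-0.4609375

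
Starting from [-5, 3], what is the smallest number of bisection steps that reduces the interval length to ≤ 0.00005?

18

Width after n steps is 8/2^n. Need 2^n ≥ 8/0.00005 = 160000.
2^17 = 131072 < 160000 ≤ 2^18 = 262144, so n = 18.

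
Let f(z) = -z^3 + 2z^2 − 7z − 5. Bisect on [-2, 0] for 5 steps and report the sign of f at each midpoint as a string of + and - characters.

+-++-

m = -1, f(m) = 5 (+); new bracket [-1, 0]
m = -0.5, f(m) = -0.875 (−); new bracket [-1, -0.5]
m = -0.75, f(m) = 1.796875 (+); new bracket [-0.75, -0.5]
m = -0.625, f(m) = 0.4004 (+); new bracket [-0.625, -0.5]
m = -0.5625, f(m) = -0.2517 (−); new bracket [-0.625, -0.5625]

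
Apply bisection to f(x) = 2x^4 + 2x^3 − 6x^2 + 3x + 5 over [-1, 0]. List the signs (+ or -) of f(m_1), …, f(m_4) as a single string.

+-+-

midpoint -0.5: f = 1.875 > 0 → [-1, -0.5]
midpoint -0.75: f = -0.835938 < 0 → [-0.75, -0.5]
midpoint -0.625: f = 0.598145 > 0 → [-0.75, -0.625]
midpoint -0.6875: f = -0.1015 < 0 → [-0.6875, -0.625]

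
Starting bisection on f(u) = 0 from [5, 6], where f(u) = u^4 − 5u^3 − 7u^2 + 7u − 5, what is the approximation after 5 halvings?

5.96875

u = 5.5 gives f = -95.0625, negative; keep [5.5, 6]
u = 5.75 gives f = -53.605469, negative; keep [5.75, 6]
u = 5.875 gives f = -28.05249, negative; keep [5.875, 6]
u = 5.9375 gives f = -13.9773, negative; keep [5.9375, 6]
u = 5.96875 gives f = -6.6031, negative; keep [5.96875, 6]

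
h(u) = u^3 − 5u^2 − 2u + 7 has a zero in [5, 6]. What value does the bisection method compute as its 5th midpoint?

5.09375

h(5.5) = 11.125 > 0, so the root lies in [5, 5.5]
h(5.25) = 3.390625 > 0, so the root lies in [5, 5.25]
h(5.125) = 0.033203 > 0, so the root lies in [5, 5.125]
h(5.0625) = -1.5232 < 0, so the root lies in [5.0625, 5.125]
h(5.09375) = -0.755 < 0, so the root lies in [5.09375, 5.125]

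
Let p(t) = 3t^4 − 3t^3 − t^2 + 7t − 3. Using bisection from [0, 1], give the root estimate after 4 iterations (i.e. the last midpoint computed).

0.4375

midpoint 0.5: p = 0.0625 > 0 → [0, 0.5]
midpoint 0.25: p = -1.347656 < 0 → [0.25, 0.5]
midpoint 0.375: p = -0.614502 < 0 → [0.375, 0.5]
midpoint 0.4375: p = -0.2702 < 0 → [0.4375, 0.5]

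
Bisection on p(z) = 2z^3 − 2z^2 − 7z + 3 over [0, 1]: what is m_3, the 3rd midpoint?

m = 0.5, p(m) = -0.75 (−); new bracket [0, 0.5]
m = 0.25, p(m) = 1.15625 (+); new bracket [0.25, 0.5]
m = 0.375, p(m) = 0.199219 (+); new bracket [0.375, 0.5]

0.375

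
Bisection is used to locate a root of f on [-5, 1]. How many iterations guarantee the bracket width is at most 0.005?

Width after n steps is 6/2^n. Need 2^n ≥ 6/0.005 = 1200.
2^10 = 1024 < 1200 ≤ 2^11 = 2048, so n = 11.

11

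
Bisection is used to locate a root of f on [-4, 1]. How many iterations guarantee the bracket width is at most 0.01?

Width after n steps is 5/2^n. Need 2^n ≥ 5/0.01 = 500.
2^8 = 256 < 500 ≤ 2^9 = 512, so n = 9.

9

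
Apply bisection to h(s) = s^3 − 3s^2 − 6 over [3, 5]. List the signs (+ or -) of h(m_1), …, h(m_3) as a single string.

midpoint 4: h = 10 > 0 → [3, 4]
midpoint 3.5: h = 0.125 > 0 → [3, 3.5]
midpoint 3.25: h = -3.359375 < 0 → [3.25, 3.5]

++-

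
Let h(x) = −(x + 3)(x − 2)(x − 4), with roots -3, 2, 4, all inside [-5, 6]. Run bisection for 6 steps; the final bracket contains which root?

midpoint 0.5: h = -18.375 < 0 → [-5, 0.5]
midpoint -2.25: h = -19.921875 < 0 → [-5, -2.25]
midpoint -3.625: h = 26.806641 > 0 → [-3.625, -2.25]
midpoint -2.9375: h = -2.1409 < 0 → [-3.625, -2.9375]
midpoint -3.28125: h = 10.8152 > 0 → [-3.28125, -2.9375]
midpoint -3.109375: h = 3.973 > 0 → [-3.109375, -2.9375]

-3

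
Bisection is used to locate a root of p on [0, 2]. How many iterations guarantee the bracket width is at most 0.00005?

Width after n steps is 2/2^n. Need 2^n ≥ 2/0.00005 = 40000.
2^15 = 32768 < 40000 ≤ 2^16 = 65536, so n = 16.

16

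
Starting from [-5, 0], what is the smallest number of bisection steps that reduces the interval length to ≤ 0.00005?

Width after n steps is 5/2^n. Need 2^n ≥ 5/0.00005 = 100000.
2^16 = 65536 < 100000 ≤ 2^17 = 131072, so n = 17.

17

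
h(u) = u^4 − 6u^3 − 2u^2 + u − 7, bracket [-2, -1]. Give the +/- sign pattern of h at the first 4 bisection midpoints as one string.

++-+

h(-1.5) = 12.3125 > 0, so the root lies in [-1.5, -1]
h(-1.25) = 2.785156 > 0, so the root lies in [-1.25, -1]
h(-1.125) = -0.511475 < 0, so the root lies in [-1.25, -1.125]
h(-1.1875) = 1.0281 > 0, so the root lies in [-1.1875, -1.125]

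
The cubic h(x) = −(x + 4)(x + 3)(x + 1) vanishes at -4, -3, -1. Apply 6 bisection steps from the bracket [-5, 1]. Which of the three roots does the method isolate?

m = -2, h(m) = 2 (+); new bracket [-2, 1]
m = -0.5, h(m) = -4.375 (−); new bracket [-2, -0.5]
m = -1.25, h(m) = 1.203125 (+); new bracket [-1.25, -0.5]
m = -0.875, h(m) = -0.8301 (−); new bracket [-1.25, -0.875]
m = -1.0625, h(m) = 0.3557 (+); new bracket [-1.0625, -0.875]
m = -0.96875, h(m) = -0.1924 (−); new bracket [-1.0625, -0.96875]

-1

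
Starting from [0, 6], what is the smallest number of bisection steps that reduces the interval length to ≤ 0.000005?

Width after n steps is 6/2^n. Need 2^n ≥ 6/0.000005 = 1200000.
2^20 = 1048576 < 1200000 ≤ 2^21 = 2097152, so n = 21.

21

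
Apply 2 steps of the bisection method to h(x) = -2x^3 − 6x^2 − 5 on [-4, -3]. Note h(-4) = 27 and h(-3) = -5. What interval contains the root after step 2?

midpoint -3.5: h = 7.25 > 0 → [-3.5, -3]
midpoint -3.25: h = 0.28125 > 0 → [-3.25, -3]

[-3.25, -3]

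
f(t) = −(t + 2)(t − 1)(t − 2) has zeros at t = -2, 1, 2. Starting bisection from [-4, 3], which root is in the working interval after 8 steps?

-2

m = -0.5, f(m) = -5.625 (−); new bracket [-4, -0.5]
m = -2.25, f(m) = 3.453125 (+); new bracket [-2.25, -0.5]
m = -1.375, f(m) = -5.009766 (−); new bracket [-2.25, -1.375]
m = -1.8125, f(m) = -2.0105 (−); new bracket [-2.25, -1.8125]
m = -2.03125, f(m) = 0.3819 (+); new bracket [-2.03125, -1.8125]
m = -1.921875, f(m) = -0.8953 (−); new bracket [-2.03125, -1.921875]
m = -1.9765625, f(m) = -0.2774 (−); new bracket [-2.03125, -1.9765625]
m = -2.00390625, f(m) = 0.047 (+); new bracket [-2.00390625, -1.9765625]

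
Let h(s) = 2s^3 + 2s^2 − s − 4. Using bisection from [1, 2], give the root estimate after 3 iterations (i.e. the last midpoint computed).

1.125

midpoint 1.5: h = 5.75 > 0 → [1, 1.5]
midpoint 1.25: h = 1.78125 > 0 → [1, 1.25]
midpoint 1.125: h = 0.253906 > 0 → [1, 1.125]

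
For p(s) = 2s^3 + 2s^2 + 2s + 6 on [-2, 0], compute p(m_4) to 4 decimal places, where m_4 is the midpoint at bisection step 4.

s = -1 gives p = 4, positive; keep [-2, -1]
s = -1.5 gives p = 0.75, positive; keep [-2, -1.5]
s = -1.75 gives p = -2.09375, negative; keep [-1.75, -1.5]
s = -1.625 gives p = -0.5508, negative; keep [-1.625, -1.5]

-0.5508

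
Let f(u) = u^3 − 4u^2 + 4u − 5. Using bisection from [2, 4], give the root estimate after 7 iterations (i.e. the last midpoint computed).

3.234375

f(3) = -2 < 0, so the root lies in [3, 4]
f(3.5) = 2.875 > 0, so the root lies in [3, 3.5]
f(3.25) = 0.078125 > 0, so the root lies in [3, 3.25]
f(3.125) = -1.0449 < 0, so the root lies in [3.125, 3.25]
f(3.1875) = -0.5051 < 0, so the root lies in [3.1875, 3.25]
f(3.21875) = -0.219 < 0, so the root lies in [3.21875, 3.25]
f(3.234375) = -0.0718 < 0, so the root lies in [3.234375, 3.25]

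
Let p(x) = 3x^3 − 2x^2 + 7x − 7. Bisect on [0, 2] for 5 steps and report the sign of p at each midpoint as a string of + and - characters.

m = 1, p(m) = 1 (+); new bracket [0, 1]
m = 0.5, p(m) = -3.625 (−); new bracket [0.5, 1]
m = 0.75, p(m) = -1.609375 (−); new bracket [0.75, 1]
m = 0.875, p(m) = -0.3965 (−); new bracket [0.875, 1]
m = 0.9375, p(m) = 0.2766 (+); new bracket [0.875, 0.9375]

+---+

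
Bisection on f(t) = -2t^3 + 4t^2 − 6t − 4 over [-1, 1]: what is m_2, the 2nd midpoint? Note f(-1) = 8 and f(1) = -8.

-0.5

m = 0, f(m) = -4 (−); new bracket [-1, 0]
m = -0.5, f(m) = 0.25 (+); new bracket [-0.5, 0]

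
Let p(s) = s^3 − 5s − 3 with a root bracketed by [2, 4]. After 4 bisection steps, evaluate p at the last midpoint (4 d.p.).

-1.4785

midpoint 3: p = 9 > 0 → [2, 3]
midpoint 2.5: p = 0.125 > 0 → [2, 2.5]
midpoint 2.25: p = -2.859375 < 0 → [2.25, 2.5]
midpoint 2.375: p = -1.4785 < 0 → [2.375, 2.5]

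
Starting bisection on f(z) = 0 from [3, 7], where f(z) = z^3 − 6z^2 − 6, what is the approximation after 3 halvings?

midpoint 5: f = -31 < 0 → [5, 7]
midpoint 6: f = -6 < 0 → [6, 7]
midpoint 6.5: f = 15.125 > 0 → [6, 6.5]

6.5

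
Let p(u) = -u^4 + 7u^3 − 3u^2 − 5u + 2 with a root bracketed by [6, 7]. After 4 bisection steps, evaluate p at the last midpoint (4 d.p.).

midpoint 6.5: p = -19.9375 < 0 → [6, 6.5]
midpoint 6.25: p = 36.667969 > 0 → [6.25, 6.5]
midpoint 6.375: p = 10.130615 > 0 → [6.375, 6.5]
midpoint 6.4375: p = -4.4485 < 0 → [6.375, 6.4375]

-4.4485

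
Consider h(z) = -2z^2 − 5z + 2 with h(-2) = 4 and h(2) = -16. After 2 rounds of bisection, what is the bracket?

[0, 1]

h(0) = 2 > 0, so the root lies in [0, 2]
h(1) = -5 < 0, so the root lies in [0, 1]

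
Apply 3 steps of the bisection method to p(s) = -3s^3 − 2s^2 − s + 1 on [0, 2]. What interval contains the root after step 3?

s = 1 gives p = -5, negative; keep [0, 1]
s = 0.5 gives p = -0.375, negative; keep [0, 0.5]
s = 0.25 gives p = 0.578125, positive; keep [0.25, 0.5]

[0.25, 0.5]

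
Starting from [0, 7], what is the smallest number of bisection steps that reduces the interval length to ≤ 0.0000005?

24

Width after n steps is 7/2^n. Need 2^n ≥ 7/0.0000005 = 14000000.
2^23 = 8388608 < 14000000 ≤ 2^24 = 16777216, so n = 24.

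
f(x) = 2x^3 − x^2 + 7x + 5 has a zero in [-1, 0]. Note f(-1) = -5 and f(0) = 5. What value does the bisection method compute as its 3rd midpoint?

f(-0.5) = 1 > 0, so the root lies in [-1, -0.5]
f(-0.75) = -1.65625 < 0, so the root lies in [-0.75, -0.5]
f(-0.625) = -0.253906 < 0, so the root lies in [-0.625, -0.5]

-0.625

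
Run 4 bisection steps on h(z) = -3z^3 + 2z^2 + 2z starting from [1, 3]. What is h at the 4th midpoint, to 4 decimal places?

h(2) = -12 < 0, so the root lies in [1, 2]
h(1.5) = -2.625 < 0, so the root lies in [1, 1.5]
h(1.25) = -0.234375 < 0, so the root lies in [1, 1.25]
h(1.125) = 0.5098 > 0, so the root lies in [1.125, 1.25]

0.5098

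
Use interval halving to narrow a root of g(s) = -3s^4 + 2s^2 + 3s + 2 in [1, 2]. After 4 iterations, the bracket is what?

[1.3125, 1.375]

m = 1.5, g(m) = -4.1875 (−); new bracket [1, 1.5]
m = 1.25, g(m) = 1.550781 (+); new bracket [1.25, 1.5]
m = 1.375, g(m) = -0.817139 (−); new bracket [1.25, 1.375]
m = 1.3125, g(m) = 0.4802 (+); new bracket [1.3125, 1.375]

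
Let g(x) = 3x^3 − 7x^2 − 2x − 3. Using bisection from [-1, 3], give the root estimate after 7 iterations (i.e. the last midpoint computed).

2.71875

m = 1, g(m) = -9 (−); new bracket [1, 3]
m = 2, g(m) = -11 (−); new bracket [2, 3]
m = 2.5, g(m) = -4.875 (−); new bracket [2.5, 3]
m = 2.75, g(m) = 0.9531 (+); new bracket [2.5, 2.75]
m = 2.625, g(m) = -2.2207 (−); new bracket [2.625, 2.75]
m = 2.6875, g(m) = -0.7009 (−); new bracket [2.6875, 2.75]
m = 2.71875, g(m) = 0.109 (+); new bracket [2.6875, 2.71875]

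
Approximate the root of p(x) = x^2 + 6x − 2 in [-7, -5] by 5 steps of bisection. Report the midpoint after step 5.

x = -6 gives p = -2, negative; keep [-7, -6]
x = -6.5 gives p = 1.25, positive; keep [-6.5, -6]
x = -6.25 gives p = -0.4375, negative; keep [-6.5, -6.25]
x = -6.375 gives p = 0.3906, positive; keep [-6.375, -6.25]
x = -6.3125 gives p = -0.0273, negative; keep [-6.375, -6.3125]

-6.3125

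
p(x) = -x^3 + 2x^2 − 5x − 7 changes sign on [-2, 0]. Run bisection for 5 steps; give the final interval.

midpoint -1: p = 1 > 0 → [-1, 0]
midpoint -0.5: p = -3.875 < 0 → [-1, -0.5]
midpoint -0.75: p = -1.703125 < 0 → [-1, -0.75]
midpoint -0.875: p = -0.4238 < 0 → [-1, -0.875]
midpoint -0.9375: p = 0.2693 > 0 → [-0.9375, -0.875]

[-0.9375, -0.875]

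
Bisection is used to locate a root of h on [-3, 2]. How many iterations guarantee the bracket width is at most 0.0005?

Width after n steps is 5/2^n. Need 2^n ≥ 5/0.0005 = 10000.
2^13 = 8192 < 10000 ≤ 2^14 = 16384, so n = 14.

14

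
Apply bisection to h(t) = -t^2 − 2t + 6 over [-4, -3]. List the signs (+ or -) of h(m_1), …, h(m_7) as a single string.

+-+--+-

t = -3.5 gives h = 0.75, positive; keep [-4, -3.5]
t = -3.75 gives h = -0.5625, negative; keep [-3.75, -3.5]
t = -3.625 gives h = 0.109375, positive; keep [-3.75, -3.625]
t = -3.6875 gives h = -0.2227, negative; keep [-3.6875, -3.625]
t = -3.65625 gives h = -0.0557, negative; keep [-3.65625, -3.625]
t = -3.640625 gives h = 0.0271, positive; keep [-3.65625, -3.640625]
t = -3.6484375 gives h = -0.0142, negative; keep [-3.6484375, -3.640625]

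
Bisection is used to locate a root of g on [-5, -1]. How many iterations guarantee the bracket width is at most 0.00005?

Width after n steps is 4/2^n. Need 2^n ≥ 4/0.00005 = 80000.
2^16 = 65536 < 80000 ≤ 2^17 = 131072, so n = 17.

17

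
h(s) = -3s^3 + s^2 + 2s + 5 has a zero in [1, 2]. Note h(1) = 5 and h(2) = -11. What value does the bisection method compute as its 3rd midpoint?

s = 1.5 gives h = 0.125, positive; keep [1.5, 2]
s = 1.75 gives h = -4.515625, negative; keep [1.5, 1.75]
s = 1.625 gives h = -1.982422, negative; keep [1.5, 1.625]

1.625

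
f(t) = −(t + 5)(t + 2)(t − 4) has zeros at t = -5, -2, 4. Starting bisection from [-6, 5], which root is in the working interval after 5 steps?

4

t = -0.5 gives f = 30.375, positive; keep [-0.5, 5]
t = 2.25 gives f = 53.921875, positive; keep [2.25, 5]
t = 3.625 gives f = 18.193359, positive; keep [3.625, 5]
t = 4.3125 gives f = -18.3704, negative; keep [3.625, 4.3125]
t = 3.96875 gives f = 1.6729, positive; keep [3.96875, 4.3125]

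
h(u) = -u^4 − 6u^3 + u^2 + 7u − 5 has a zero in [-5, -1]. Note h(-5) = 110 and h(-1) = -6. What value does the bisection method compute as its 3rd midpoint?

u = -3 gives h = 64, positive; keep [-3, -1]
u = -2 gives h = 17, positive; keep [-2, -1]
u = -1.5 gives h = 1.9375, positive; keep [-1.5, -1]

-1.5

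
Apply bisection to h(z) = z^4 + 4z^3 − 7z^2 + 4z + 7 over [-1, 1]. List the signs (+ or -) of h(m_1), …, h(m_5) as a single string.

z = 0 gives h = 7, positive; keep [-1, 0]
z = -0.5 gives h = 2.8125, positive; keep [-1, -0.5]
z = -0.75 gives h = -1.308594, negative; keep [-0.75, -0.5]
z = -0.625 gives h = 0.9417, positive; keep [-0.75, -0.625]
z = -0.6875 gives h = -0.135, negative; keep [-0.6875, -0.625]

++-+-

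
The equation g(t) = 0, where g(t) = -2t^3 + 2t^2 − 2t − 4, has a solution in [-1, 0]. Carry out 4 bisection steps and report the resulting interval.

[-0.8125, -0.75]

m = -0.5, g(m) = -2.25 (−); new bracket [-1, -0.5]
m = -0.75, g(m) = -0.53125 (−); new bracket [-1, -0.75]
m = -0.875, g(m) = 0.621094 (+); new bracket [-0.875, -0.75]
m = -0.8125, g(m) = 0.0181 (+); new bracket [-0.8125, -0.75]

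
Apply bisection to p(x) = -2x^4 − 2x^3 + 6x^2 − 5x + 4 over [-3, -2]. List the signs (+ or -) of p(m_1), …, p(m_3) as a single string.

x = -2.5 gives p = 7.125, positive; keep [-3, -2.5]
x = -2.75 gives p = -9.664062, negative; keep [-2.75, -2.5]
x = -2.625 gives p = -0.316895, negative; keep [-2.625, -2.5]

+--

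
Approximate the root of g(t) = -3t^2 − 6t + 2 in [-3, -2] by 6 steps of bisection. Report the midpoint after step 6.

t = -2.5 gives g = -1.75, negative; keep [-2.5, -2]
t = -2.25 gives g = 0.3125, positive; keep [-2.5, -2.25]
t = -2.375 gives g = -0.671875, negative; keep [-2.375, -2.25]
t = -2.3125 gives g = -0.168, negative; keep [-2.3125, -2.25]
t = -2.28125 gives g = 0.0752, positive; keep [-2.3125, -2.28125]
t = -2.296875 gives g = -0.0457, negative; keep [-2.296875, -2.28125]

-2.296875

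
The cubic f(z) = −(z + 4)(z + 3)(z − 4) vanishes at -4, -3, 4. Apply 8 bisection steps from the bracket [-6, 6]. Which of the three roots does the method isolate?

4

z = 0 gives f = 48, positive; keep [0, 6]
z = 3 gives f = 42, positive; keep [3, 6]
z = 4.5 gives f = -31.875, negative; keep [3, 4.5]
z = 3.75 gives f = 13.0781, positive; keep [3.75, 4.5]
z = 4.125 gives f = -7.2363, negative; keep [3.75, 4.125]
z = 3.9375 gives f = 3.4417, positive; keep [3.9375, 4.125]
z = 4.03125 gives f = -1.7647, negative; keep [3.9375, 4.03125]
z = 3.984375 gives f = 0.8713, positive; keep [3.984375, 4.03125]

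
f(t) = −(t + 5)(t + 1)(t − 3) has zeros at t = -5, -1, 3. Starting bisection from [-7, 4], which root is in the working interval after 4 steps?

midpoint -1.5: f = -7.875 < 0 → [-7, -1.5]
midpoint -4.25: f = -17.671875 < 0 → [-7, -4.25]
midpoint -5.625: f = 24.931641 > 0 → [-5.625, -4.25]
midpoint -4.9375: f = -1.9534 < 0 → [-5.625, -4.9375]

-5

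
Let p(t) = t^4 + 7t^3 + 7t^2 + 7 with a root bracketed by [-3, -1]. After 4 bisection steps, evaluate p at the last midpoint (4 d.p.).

p(-2) = -5 < 0, so the root lies in [-2, -1]
p(-1.5) = 4.1875 > 0, so the root lies in [-2, -1.5]
p(-1.75) = 0.300781 > 0, so the root lies in [-2, -1.75]
p(-1.875) = -2.1736 < 0, so the root lies in [-1.875, -1.75]

-2.1736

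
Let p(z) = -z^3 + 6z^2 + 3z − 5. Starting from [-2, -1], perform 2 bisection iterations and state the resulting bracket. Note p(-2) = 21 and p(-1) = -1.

midpoint -1.5: p = 7.375 > 0 → [-1.5, -1]
midpoint -1.25: p = 2.578125 > 0 → [-1.25, -1]

[-1.25, -1]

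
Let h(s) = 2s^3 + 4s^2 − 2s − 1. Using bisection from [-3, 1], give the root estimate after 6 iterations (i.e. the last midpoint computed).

-2.3125

midpoint -1: h = 3 > 0 → [-3, -1]
midpoint -2: h = 3 > 0 → [-3, -2]
midpoint -2.5: h = -2.25 < 0 → [-2.5, -2]
midpoint -2.25: h = 0.9688 > 0 → [-2.5, -2.25]
midpoint -2.375: h = -0.4805 < 0 → [-2.375, -2.25]
midpoint -2.3125: h = 0.2827 > 0 → [-2.375, -2.3125]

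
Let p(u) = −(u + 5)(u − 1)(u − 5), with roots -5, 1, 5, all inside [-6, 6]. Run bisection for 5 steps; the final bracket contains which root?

p(0) = -25 < 0, so the root lies in [-6, 0]
p(-3) = -64 < 0, so the root lies in [-6, -3]
p(-4.5) = -26.125 < 0, so the root lies in [-6, -4.5]
p(-5.25) = 16.0156 > 0, so the root lies in [-5.25, -4.5]
p(-4.875) = -7.252 < 0, so the root lies in [-5.25, -4.875]

-5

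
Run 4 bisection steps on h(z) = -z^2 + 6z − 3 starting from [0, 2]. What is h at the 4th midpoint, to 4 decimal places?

h(1) = 2 > 0, so the root lies in [0, 1]
h(0.5) = -0.25 < 0, so the root lies in [0.5, 1]
h(0.75) = 0.9375 > 0, so the root lies in [0.5, 0.75]
h(0.625) = 0.3594 > 0, so the root lies in [0.5, 0.625]

0.3594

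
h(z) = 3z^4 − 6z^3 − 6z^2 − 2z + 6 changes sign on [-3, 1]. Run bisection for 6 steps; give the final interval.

h(-1) = 11 > 0, so the root lies in [-1, 1]
h(0) = 6 > 0, so the root lies in [0, 1]
h(0.5) = 2.9375 > 0, so the root lies in [0.5, 1]
h(0.75) = -0.457 < 0, so the root lies in [0.5, 0.75]
h(0.625) = 1.3992 > 0, so the root lies in [0.625, 0.75]
h(0.6875) = 0.5096 > 0, so the root lies in [0.6875, 0.75]

[0.6875, 0.75]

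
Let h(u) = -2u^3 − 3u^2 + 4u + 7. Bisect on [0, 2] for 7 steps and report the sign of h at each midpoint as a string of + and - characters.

u = 1 gives h = 6, positive; keep [1, 2]
u = 1.5 gives h = -0.5, negative; keep [1, 1.5]
u = 1.25 gives h = 3.40625, positive; keep [1.25, 1.5]
u = 1.375 gives h = 1.6289, positive; keep [1.375, 1.5]
u = 1.4375 gives h = 0.6099, positive; keep [1.4375, 1.5]
u = 1.46875 gives h = 0.0665, positive; keep [1.46875, 1.5]
u = 1.484375 gives h = -0.2139, negative; keep [1.46875, 1.484375]

+-++++-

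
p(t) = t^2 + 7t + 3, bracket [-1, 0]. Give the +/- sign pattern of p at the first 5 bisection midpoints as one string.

p(-0.5) = -0.25 < 0, so the root lies in [-0.5, 0]
p(-0.25) = 1.3125 > 0, so the root lies in [-0.5, -0.25]
p(-0.375) = 0.515625 > 0, so the root lies in [-0.5, -0.375]
p(-0.4375) = 0.1289 > 0, so the root lies in [-0.5, -0.4375]
p(-0.46875) = -0.0615 < 0, so the root lies in [-0.46875, -0.4375]

-+++-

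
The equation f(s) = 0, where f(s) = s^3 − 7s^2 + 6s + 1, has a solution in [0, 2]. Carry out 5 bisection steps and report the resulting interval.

s = 1 gives f = 1, positive; keep [1, 2]
s = 1.5 gives f = -2.375, negative; keep [1, 1.5]
s = 1.25 gives f = -0.484375, negative; keep [1, 1.25]
s = 1.125 gives f = 0.3145, positive; keep [1.125, 1.25]
s = 1.1875 gives f = -0.0715, negative; keep [1.125, 1.1875]

[1.125, 1.1875]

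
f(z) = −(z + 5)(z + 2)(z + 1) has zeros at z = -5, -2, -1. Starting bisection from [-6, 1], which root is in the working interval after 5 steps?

-5

midpoint -2.5: f = -1.875 < 0 → [-6, -2.5]
midpoint -4.25: f = -5.484375 < 0 → [-6, -4.25]
midpoint -5.125: f = 1.611328 > 0 → [-5.125, -4.25]
midpoint -4.6875: f = -3.0969 < 0 → [-5.125, -4.6875]
midpoint -4.90625: f = -1.0643 < 0 → [-5.125, -4.90625]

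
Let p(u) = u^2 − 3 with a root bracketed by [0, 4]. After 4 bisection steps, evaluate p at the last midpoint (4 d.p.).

0.0625

m = 2, p(m) = 1 (+); new bracket [0, 2]
m = 1, p(m) = -2 (−); new bracket [1, 2]
m = 1.5, p(m) = -0.75 (−); new bracket [1.5, 2]
m = 1.75, p(m) = 0.0625 (+); new bracket [1.5, 1.75]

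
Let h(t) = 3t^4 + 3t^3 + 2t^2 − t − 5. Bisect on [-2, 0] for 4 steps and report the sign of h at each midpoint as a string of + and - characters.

-++-

h(-1) = -2 < 0, so the root lies in [-2, -1]
h(-1.5) = 6.0625 > 0, so the root lies in [-1.5, -1]
h(-1.25) = 0.839844 > 0, so the root lies in [-1.25, -1]
h(-1.125) = -0.8098 < 0, so the root lies in [-1.25, -1.125]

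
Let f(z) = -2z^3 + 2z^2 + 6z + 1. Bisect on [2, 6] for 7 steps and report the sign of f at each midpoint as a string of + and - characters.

midpoint 4: f = -71 < 0 → [2, 4]
midpoint 3: f = -17 < 0 → [2, 3]
midpoint 2.5: f = -2.75 < 0 → [2, 2.5]
midpoint 2.25: f = 1.8438 > 0 → [2.25, 2.5]
midpoint 2.375: f = -0.2617 < 0 → [2.25, 2.375]
midpoint 2.3125: f = 0.8374 > 0 → [2.3125, 2.375]
midpoint 2.34375: f = 0.2996 > 0 → [2.34375, 2.375]

---+-++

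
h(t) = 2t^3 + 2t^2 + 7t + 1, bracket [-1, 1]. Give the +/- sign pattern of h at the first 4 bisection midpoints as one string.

+--+

midpoint 0: h = 1 > 0 → [-1, 0]
midpoint -0.5: h = -2.25 < 0 → [-0.5, 0]
midpoint -0.25: h = -0.65625 < 0 → [-0.25, 0]
midpoint -0.125: h = 0.1523 > 0 → [-0.25, -0.125]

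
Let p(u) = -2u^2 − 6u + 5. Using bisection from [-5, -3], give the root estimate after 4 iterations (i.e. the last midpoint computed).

-3.625

midpoint -4: p = -3 < 0 → [-4, -3]
midpoint -3.5: p = 1.5 > 0 → [-4, -3.5]
midpoint -3.75: p = -0.625 < 0 → [-3.75, -3.5]
midpoint -3.625: p = 0.4688 > 0 → [-3.75, -3.625]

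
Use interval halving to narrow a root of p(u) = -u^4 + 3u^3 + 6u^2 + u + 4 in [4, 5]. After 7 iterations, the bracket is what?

p(4.5) = -6.6875 < 0, so the root lies in [4, 4.5]
p(4.25) = 20.667969 > 0, so the root lies in [4.25, 4.5]
p(4.375) = 8.075928 > 0, so the root lies in [4.375, 4.5]
p(4.4375) = 0.9763 > 0, so the root lies in [4.4375, 4.5]
p(4.46875) = -2.7837 < 0, so the root lies in [4.4375, 4.46875]
p(4.453125) = -0.8859 < 0, so the root lies in [4.4375, 4.453125]
p(4.4453125) = 0.0496 > 0, so the root lies in [4.4453125, 4.453125]

[4.4453125, 4.453125]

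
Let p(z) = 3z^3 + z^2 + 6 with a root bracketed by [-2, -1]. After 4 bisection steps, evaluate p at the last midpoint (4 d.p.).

m = -1.5, p(m) = -1.875 (−); new bracket [-1.5, -1]
m = -1.25, p(m) = 1.703125 (+); new bracket [-1.5, -1.25]
m = -1.375, p(m) = 0.091797 (+); new bracket [-1.5, -1.375]
m = -1.4375, p(m) = -0.845 (−); new bracket [-1.4375, -1.375]

-0.8450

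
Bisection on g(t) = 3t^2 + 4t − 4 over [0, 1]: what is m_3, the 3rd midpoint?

t = 0.5 gives g = -1.25, negative; keep [0.5, 1]
t = 0.75 gives g = 0.6875, positive; keep [0.5, 0.75]
t = 0.625 gives g = -0.328125, negative; keep [0.625, 0.75]

0.625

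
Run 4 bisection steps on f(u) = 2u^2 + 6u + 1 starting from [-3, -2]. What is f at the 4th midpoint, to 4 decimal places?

-0.0547

m = -2.5, f(m) = -1.5 (−); new bracket [-3, -2.5]
m = -2.75, f(m) = -0.375 (−); new bracket [-3, -2.75]
m = -2.875, f(m) = 0.28125 (+); new bracket [-2.875, -2.75]
m = -2.8125, f(m) = -0.0547 (−); new bracket [-2.875, -2.8125]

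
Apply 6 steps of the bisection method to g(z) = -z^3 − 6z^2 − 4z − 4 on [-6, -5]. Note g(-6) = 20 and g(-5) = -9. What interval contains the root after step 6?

[-5.40625, -5.390625]

z = -5.5 gives g = 2.875, positive; keep [-5.5, -5]
z = -5.25 gives g = -3.671875, negative; keep [-5.5, -5.25]
z = -5.375 gives g = -0.556641, negative; keep [-5.5, -5.375]
z = -5.4375 gives g = 1.1189, positive; keep [-5.4375, -5.375]
z = -5.40625 gives g = 0.2711, positive; keep [-5.40625, -5.375]
z = -5.390625 gives g = -0.1452, negative; keep [-5.40625, -5.390625]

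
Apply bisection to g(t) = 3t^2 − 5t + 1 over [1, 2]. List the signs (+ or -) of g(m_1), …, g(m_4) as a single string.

+--+

g(1.5) = 0.25 > 0, so the root lies in [1, 1.5]
g(1.25) = -0.5625 < 0, so the root lies in [1.25, 1.5]
g(1.375) = -0.203125 < 0, so the root lies in [1.375, 1.5]
g(1.4375) = 0.0117 > 0, so the root lies in [1.375, 1.4375]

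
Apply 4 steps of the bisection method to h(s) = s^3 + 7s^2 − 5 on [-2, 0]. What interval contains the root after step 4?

s = -1 gives h = 1, positive; keep [-1, 0]
s = -0.5 gives h = -3.375, negative; keep [-1, -0.5]
s = -0.75 gives h = -1.484375, negative; keep [-1, -0.75]
s = -0.875 gives h = -0.3105, negative; keep [-1, -0.875]

[-1, -0.875]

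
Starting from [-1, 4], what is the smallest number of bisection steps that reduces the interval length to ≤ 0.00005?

17

Width after n steps is 5/2^n. Need 2^n ≥ 5/0.00005 = 100000.
2^16 = 65536 < 100000 ≤ 2^17 = 131072, so n = 17.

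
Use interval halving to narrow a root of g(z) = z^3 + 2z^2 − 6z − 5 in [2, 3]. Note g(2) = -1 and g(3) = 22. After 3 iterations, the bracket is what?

[2, 2.125]

z = 2.5 gives g = 8.125, positive; keep [2, 2.5]
z = 2.25 gives g = 3.015625, positive; keep [2, 2.25]
z = 2.125 gives g = 0.876953, positive; keep [2, 2.125]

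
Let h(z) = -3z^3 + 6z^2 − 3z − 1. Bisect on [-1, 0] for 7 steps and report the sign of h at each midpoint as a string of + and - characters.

++---++

midpoint -0.5: h = 2.375 > 0 → [-0.5, 0]
midpoint -0.25: h = 0.171875 > 0 → [-0.25, 0]
midpoint -0.125: h = -0.525391 < 0 → [-0.25, -0.125]
midpoint -0.1875: h = -0.2068 < 0 → [-0.25, -0.1875]
midpoint -0.21875: h = -0.0252 < 0 → [-0.25, -0.21875]
midpoint -0.234375: h = 0.0713 > 0 → [-0.234375, -0.21875]
midpoint -0.2265625: h = 0.0226 > 0 → [-0.2265625, -0.21875]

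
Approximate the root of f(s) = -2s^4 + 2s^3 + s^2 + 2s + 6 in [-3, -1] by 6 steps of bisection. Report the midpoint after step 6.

f(-2) = -42 < 0, so the root lies in [-2, -1]
f(-1.5) = -11.625 < 0, so the root lies in [-1.5, -1]
f(-1.25) = -3.726562 < 0, so the root lies in [-1.25, -1]
f(-1.125) = -1.0356 < 0, so the root lies in [-1.125, -1]
f(-1.0625) = 0.0561 > 0, so the root lies in [-1.125, -1.0625]
f(-1.09375) = -0.4703 < 0, so the root lies in [-1.09375, -1.0625]

-1.09375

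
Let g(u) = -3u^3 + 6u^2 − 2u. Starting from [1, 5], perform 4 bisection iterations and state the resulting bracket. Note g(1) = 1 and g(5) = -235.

m = 3, g(m) = -33 (−); new bracket [1, 3]
m = 2, g(m) = -4 (−); new bracket [1, 2]
m = 1.5, g(m) = 0.375 (+); new bracket [1.5, 2]
m = 1.75, g(m) = -1.2031 (−); new bracket [1.5, 1.75]

[1.5, 1.75]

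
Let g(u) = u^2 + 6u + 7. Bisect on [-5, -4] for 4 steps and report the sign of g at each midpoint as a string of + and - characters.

+--+

m = -4.5, g(m) = 0.25 (+); new bracket [-4.5, -4]
m = -4.25, g(m) = -0.4375 (−); new bracket [-4.5, -4.25]
m = -4.375, g(m) = -0.109375 (−); new bracket [-4.5, -4.375]
m = -4.4375, g(m) = 0.0664 (+); new bracket [-4.4375, -4.375]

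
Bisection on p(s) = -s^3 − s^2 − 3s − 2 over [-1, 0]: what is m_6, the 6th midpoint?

midpoint -0.5: p = -0.625 < 0 → [-1, -0.5]
midpoint -0.75: p = 0.109375 > 0 → [-0.75, -0.5]
midpoint -0.625: p = -0.271484 < 0 → [-0.75, -0.625]
midpoint -0.6875: p = -0.0852 < 0 → [-0.75, -0.6875]
midpoint -0.71875: p = 0.011 > 0 → [-0.71875, -0.6875]
midpoint -0.703125: p = -0.0374 < 0 → [-0.71875, -0.703125]

-0.703125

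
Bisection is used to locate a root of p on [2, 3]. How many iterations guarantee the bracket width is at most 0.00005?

Width after n steps is 1/2^n. Need 2^n ≥ 1/0.00005 = 20000.
2^14 = 16384 < 20000 ≤ 2^15 = 32768, so n = 15.

15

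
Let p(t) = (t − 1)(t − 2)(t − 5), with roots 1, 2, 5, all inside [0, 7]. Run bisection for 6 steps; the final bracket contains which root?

5

midpoint 3.5: p = -5.625 < 0 → [3.5, 7]
midpoint 5.25: p = 3.453125 > 0 → [3.5, 5.25]
midpoint 4.375: p = -5.009766 < 0 → [4.375, 5.25]
midpoint 4.8125: p = -2.0105 < 0 → [4.8125, 5.25]
midpoint 5.03125: p = 0.3819 > 0 → [4.8125, 5.03125]
midpoint 4.921875: p = -0.8953 < 0 → [4.921875, 5.03125]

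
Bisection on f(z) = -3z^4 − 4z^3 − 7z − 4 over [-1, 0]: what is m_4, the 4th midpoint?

m = -0.5, f(m) = -0.1875 (−); new bracket [-1, -0.5]
m = -0.75, f(m) = 1.988281 (+); new bracket [-0.75, -0.5]
m = -0.625, f(m) = 0.893799 (+); new bracket [-0.625, -0.5]
m = -0.5625, f(m) = 0.3491 (+); new bracket [-0.5625, -0.5]

-0.5625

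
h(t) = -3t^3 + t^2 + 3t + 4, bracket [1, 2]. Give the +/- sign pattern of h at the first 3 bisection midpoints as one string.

t = 1.5 gives h = 0.625, positive; keep [1.5, 2]
t = 1.75 gives h = -3.765625, negative; keep [1.5, 1.75]
t = 1.625 gives h = -1.357422, negative; keep [1.5, 1.625]

+--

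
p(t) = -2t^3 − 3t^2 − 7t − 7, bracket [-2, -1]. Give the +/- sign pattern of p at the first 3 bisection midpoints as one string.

t = -1.5 gives p = 3.5, positive; keep [-1.5, -1]
t = -1.25 gives p = 0.96875, positive; keep [-1.25, -1]
t = -1.125 gives p = -0.074219, negative; keep [-1.25, -1.125]

++-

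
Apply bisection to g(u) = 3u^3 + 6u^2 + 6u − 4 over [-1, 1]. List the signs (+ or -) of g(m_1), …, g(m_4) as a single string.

m = 0, g(m) = -4 (−); new bracket [0, 1]
m = 0.5, g(m) = 0.875 (+); new bracket [0, 0.5]
m = 0.25, g(m) = -2.078125 (−); new bracket [0.25, 0.5]
m = 0.375, g(m) = -0.748 (−); new bracket [0.375, 0.5]

-+--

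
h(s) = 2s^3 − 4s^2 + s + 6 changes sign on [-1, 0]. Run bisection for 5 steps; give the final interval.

[-0.9375, -0.90625]

m = -0.5, h(m) = 4.25 (+); new bracket [-1, -0.5]
m = -0.75, h(m) = 2.15625 (+); new bracket [-1, -0.75]
m = -0.875, h(m) = 0.722656 (+); new bracket [-1, -0.875]
m = -0.9375, h(m) = -0.1011 (−); new bracket [-0.9375, -0.875]
m = -0.90625, h(m) = 0.32 (+); new bracket [-0.9375, -0.90625]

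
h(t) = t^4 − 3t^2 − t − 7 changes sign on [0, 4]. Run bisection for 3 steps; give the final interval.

[2, 2.5]

m = 2, h(m) = -5 (−); new bracket [2, 4]
m = 3, h(m) = 44 (+); new bracket [2, 3]
m = 2.5, h(m) = 10.8125 (+); new bracket [2, 2.5]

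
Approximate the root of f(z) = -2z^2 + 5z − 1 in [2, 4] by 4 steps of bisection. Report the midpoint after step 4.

2.375

f(3) = -4 < 0, so the root lies in [2, 3]
f(2.5) = -1 < 0, so the root lies in [2, 2.5]
f(2.25) = 0.125 > 0, so the root lies in [2.25, 2.5]
f(2.375) = -0.4062 < 0, so the root lies in [2.25, 2.375]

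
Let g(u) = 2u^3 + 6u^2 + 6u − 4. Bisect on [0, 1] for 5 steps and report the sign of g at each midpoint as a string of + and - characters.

+---+

u = 0.5 gives g = 0.75, positive; keep [0, 0.5]
u = 0.25 gives g = -2.09375, negative; keep [0.25, 0.5]
u = 0.375 gives g = -0.800781, negative; keep [0.375, 0.5]
u = 0.4375 gives g = -0.0591, negative; keep [0.4375, 0.5]
u = 0.46875 gives g = 0.3369, positive; keep [0.4375, 0.46875]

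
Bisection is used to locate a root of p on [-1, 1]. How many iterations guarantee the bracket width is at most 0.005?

Width after n steps is 2/2^n. Need 2^n ≥ 2/0.005 = 400.
2^8 = 256 < 400 ≤ 2^9 = 512, so n = 9.

9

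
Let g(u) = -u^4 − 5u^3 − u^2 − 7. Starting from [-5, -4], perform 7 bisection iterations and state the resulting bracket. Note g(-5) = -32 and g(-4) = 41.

[-4.7265625, -4.71875]

g(-4.5) = 18.3125 > 0, so the root lies in [-5, -4.5]
g(-4.75) = -2.769531 < 0, so the root lies in [-4.75, -4.5]
g(-4.625) = 8.70874 > 0, so the root lies in [-4.75, -4.625]
g(-4.6875) = 3.2139 > 0, so the root lies in [-4.75, -4.6875]
g(-4.71875) = 0.2845 > 0, so the root lies in [-4.75, -4.71875]
g(-4.734375) = -1.2268 < 0, so the root lies in [-4.734375, -4.71875]
g(-4.7265625) = -0.4672 < 0, so the root lies in [-4.7265625, -4.71875]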